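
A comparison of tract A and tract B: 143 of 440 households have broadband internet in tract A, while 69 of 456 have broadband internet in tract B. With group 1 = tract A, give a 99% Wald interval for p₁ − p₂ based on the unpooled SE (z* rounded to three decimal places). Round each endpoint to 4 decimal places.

(0.1017, 0.2456)

p̂₁ = 143/440 = 0.32500, p̂₂ = 69/456 = 0.15132; p̂₁ − p̂₂ = 0.17368.
SE = √(0.000498580 + 0.000281621) = √0.000780201 = 0.027932.
The 99% critical value is z* = 2.576. Margin = 2.576·0.027932 = 0.07195.
Interval: 0.17368 ± 0.07195 → (0.1017, 0.2456).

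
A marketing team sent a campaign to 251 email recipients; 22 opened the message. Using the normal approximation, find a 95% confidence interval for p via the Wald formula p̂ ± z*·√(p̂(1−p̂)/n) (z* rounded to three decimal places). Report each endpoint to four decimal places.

With x = 22 successes in n = 251, p̂ = 0.08765.
Standard error of p̂: √(0.079967/251) = √0.000318594 = 0.017849.
z* = 1.960 at the 95% level.
Margin = 1.960·0.017849 = 0.03498.
So the interval runs from 0.0527 to 0.1226.

(0.0527, 0.1226)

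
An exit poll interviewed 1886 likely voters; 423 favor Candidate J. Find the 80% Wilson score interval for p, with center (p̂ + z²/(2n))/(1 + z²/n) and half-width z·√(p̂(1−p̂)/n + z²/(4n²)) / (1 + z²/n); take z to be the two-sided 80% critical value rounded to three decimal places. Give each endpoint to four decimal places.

Here p̂ = 423/1886 = 0.22428 and z = 1.282 (z² = 1.643524).
Denominator 1 + z²/n = 1 + 1.643524/1886 = 1.000871.
Adjusted center: (0.22428 + z²/(2n))/1.000871 = 0.22452.
Radicand: p̂(1−p̂)/n + z²/(4n²) = 0.000092249 + 0.000000116 = 0.000092365.
Half-width = 1.282·√0.000092365/1.000871 = 0.01231.
CI: 0.22452 ± 0.01231 = (0.2122, 0.2368).

(0.2122, 0.2368)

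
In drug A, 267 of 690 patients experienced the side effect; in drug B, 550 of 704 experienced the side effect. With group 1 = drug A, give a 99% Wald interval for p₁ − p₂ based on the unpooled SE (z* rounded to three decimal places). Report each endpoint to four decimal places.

p̂₁ = 267/690 = 0.38696, p̂₂ = 550/704 = 0.78125; p̂₁ − p̂₂ = -0.39429.
Unpooled SE = √(p̂₁(1−p̂₁)/n₁ + p̂₂(1−p̂₂)/n₂) = √(0.000343799 + 0.000242753) = 0.024219.
The 99% critical value is z* = 2.576. Margin = 2.576·0.024219 = 0.06239.
Interval: -0.39429 ± 0.06239 → (-0.4567, -0.3319).

(-0.4567, -0.3319)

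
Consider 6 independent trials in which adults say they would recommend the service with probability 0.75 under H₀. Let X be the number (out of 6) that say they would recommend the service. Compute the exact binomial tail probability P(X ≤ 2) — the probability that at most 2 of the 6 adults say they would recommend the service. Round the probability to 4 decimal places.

X ~ Binomial(n=6, p=0.75).
P(X ≤ 2) = C(6,0)·0.75^0·0.25^6 + C(6,1)·0.75^1·0.25^5 + C(6,2)·0.75^2·0.25^4.
= 0.000244 + 0.004395 + 0.032959 = 0.0376.

P = 0.0376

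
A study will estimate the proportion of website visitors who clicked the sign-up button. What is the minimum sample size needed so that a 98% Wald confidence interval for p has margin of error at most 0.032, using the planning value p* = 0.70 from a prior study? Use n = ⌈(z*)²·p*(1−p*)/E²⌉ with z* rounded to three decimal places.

The 98% critical value is z* = 2.326.
p*(1−p*) = 0.70·0.30 = 0.2100.
Required n before rounding: 5.410276 × 0.2100 / 0.032² = 1109.529.
⌈1109.529⌉ = 1110.

n = 1110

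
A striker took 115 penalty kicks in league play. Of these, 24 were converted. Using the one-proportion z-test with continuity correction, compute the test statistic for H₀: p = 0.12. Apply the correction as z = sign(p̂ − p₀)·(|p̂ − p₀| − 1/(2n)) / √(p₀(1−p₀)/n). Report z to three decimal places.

z = 2.783

With x = 24 successes in n = 115, p̂ = 0.20870. p̂ − p₀ = 0.088696.
Continuity correction 1/(2n) = 1/230 = 0.004348.
Corrected numerator: |0.088696| − 0.004348 = 0.084348.
Null standard error: √(0.12·0.88/115) = √0.000918261 = 0.030303.
z = (+)0.084348/0.030303 = 2.783.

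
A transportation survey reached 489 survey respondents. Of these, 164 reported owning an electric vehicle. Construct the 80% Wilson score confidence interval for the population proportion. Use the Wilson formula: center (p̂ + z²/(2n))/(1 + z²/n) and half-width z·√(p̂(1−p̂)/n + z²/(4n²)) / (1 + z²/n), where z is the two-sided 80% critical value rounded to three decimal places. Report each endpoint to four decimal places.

p̂ = 164/489 = 0.33538; z = 1.282, so z² = 1.643524.
1 + z²/n = 1.003361.
Adjusted center: (0.33538 + z²/(2n))/1.003361 = 0.33593.
Radicand: p̂(1−p̂)/n + z²/(4n²) = 0.000455828 + 0.000001718 = 0.000457546.
Half-width = 1.282·√0.000457546/1.003361 = 0.02733.
CI: 0.33593 ± 0.02733 = (0.3086, 0.3633).

(0.3086, 0.3633)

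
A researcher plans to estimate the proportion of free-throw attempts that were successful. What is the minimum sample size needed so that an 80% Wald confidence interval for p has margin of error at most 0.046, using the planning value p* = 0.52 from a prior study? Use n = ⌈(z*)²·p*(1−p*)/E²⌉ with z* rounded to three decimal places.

n = 194

z* = 1.282 at the 80% level.
p*(1−p*) = 0.52·0.48 = 0.2496.
Required n before rounding: 1.643524 × 0.2496 / 0.046² = 193.867.
⌈193.867⌉ = 194.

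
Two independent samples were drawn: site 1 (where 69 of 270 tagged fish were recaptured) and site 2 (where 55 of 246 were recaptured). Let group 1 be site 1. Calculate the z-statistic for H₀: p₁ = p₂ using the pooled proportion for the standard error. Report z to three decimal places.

z = 0.849

p̂₁ = 69/270 = 0.25556, p̂₂ = 55/246 = 0.22358.
Pooling: p̂ = 124/516 = 0.24031.
Pooled SE = √[0.1825611·0.00776874] ≈ 0.037660.
z = (p̂₁ − p̂₂)/SE = (0.25556 − 0.22358)/0.037660 = 0.03198/0.037660 = 0.849.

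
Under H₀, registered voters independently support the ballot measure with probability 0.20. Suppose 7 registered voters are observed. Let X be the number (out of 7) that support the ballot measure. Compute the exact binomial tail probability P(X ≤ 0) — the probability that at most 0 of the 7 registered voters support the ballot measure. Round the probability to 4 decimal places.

X is binomial with n = 7 and p = 0.20.
P(X ≤ 0) = C(7,0)·0.20^0·0.80^7.
= 0.209715 = 0.2097.

P = 0.2097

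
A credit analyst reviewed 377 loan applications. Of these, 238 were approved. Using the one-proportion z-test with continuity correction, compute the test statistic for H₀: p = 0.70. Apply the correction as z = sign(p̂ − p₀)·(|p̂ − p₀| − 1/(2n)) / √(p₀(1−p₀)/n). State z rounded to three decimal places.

z = -2.855

Sample proportion p̂ = 238/377 = 0.63130. p̂ − p₀ = -0.068700.
Continuity correction 1/(2n) = 1/754 = 0.001326.
Corrected numerator: |-0.068700| − 0.001326 = 0.067374.
Null standard error: √(0.70·0.30/377) = √0.000557029 = 0.023601.
z = −0.067374/0.023601 = -2.855.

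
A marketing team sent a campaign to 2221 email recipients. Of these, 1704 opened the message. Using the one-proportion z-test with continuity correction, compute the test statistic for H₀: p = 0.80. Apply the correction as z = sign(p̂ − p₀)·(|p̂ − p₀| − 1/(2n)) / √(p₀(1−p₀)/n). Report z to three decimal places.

With x = 1704 successes in n = 2221, p̂ = 0.76722. p̂ − p₀ = -0.032778.
Continuity correction 1/(2n) = 1/4442 = 0.000225.
Corrected numerator: |-0.032778| − 0.000225 = 0.032553.
Under H₀, SE = √(p₀(1−p₀)/n) = √(0.80·0.20/2221) = √0.000072040 = 0.008488.
z = −0.032553/0.008488 = -3.835.

z = -3.835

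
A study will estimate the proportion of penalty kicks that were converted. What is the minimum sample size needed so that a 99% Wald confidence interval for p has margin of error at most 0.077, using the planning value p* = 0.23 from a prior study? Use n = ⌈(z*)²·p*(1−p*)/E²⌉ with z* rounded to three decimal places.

n = 199

z* = 2.576 at the 99% level.
p*(1−p*) = 0.23·0.77 = 0.1771.
Required n before rounding: 6.635776 × 0.1771 / 0.077² = 198.211.
Rounding up, n = 199.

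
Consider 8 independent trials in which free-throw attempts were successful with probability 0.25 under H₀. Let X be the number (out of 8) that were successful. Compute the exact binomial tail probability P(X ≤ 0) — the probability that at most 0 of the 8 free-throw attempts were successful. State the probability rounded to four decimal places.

X ~ Binomial(n=8, p=0.25).
P(X ≤ 0) = C(8,0)·0.25^0·0.75^8.
= 0.100113 = 0.1001.

P = 0.1001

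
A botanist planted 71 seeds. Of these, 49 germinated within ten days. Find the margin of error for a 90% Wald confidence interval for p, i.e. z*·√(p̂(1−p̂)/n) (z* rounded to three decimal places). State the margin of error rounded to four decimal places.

ME = 0.0903

Sample proportion p̂ = 49/71 = 0.69014.
SE = √(p̂(1−p̂)/n) = √(0.213846/71) = 0.054881.
For 90% confidence, z* = 1.645.
ME = 1.645·0.054881 = 0.0903.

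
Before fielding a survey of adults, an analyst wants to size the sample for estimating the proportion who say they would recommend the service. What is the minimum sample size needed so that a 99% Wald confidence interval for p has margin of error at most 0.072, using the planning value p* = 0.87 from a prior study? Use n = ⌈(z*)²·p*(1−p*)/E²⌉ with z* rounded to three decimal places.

z* = 2.576 at the 99% level.
p*(1−p*) = 0.1131.
(z*)²·p*(1−p*)/E² = 6.635776·0.1131/0.005184 = 144.774.
Rounding up, n = 145.

n = 145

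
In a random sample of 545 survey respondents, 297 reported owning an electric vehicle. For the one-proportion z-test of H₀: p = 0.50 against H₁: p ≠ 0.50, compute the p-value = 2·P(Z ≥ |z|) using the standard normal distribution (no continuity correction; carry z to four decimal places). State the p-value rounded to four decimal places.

The sample proportion is 297/545 = 0.54495.
Under H₀, SE = √(p₀(1−p₀)/n) = √(0.50·0.50/545) = √0.000458716 = 0.021418.
z = (p̂ − p₀)/SE = (297/545 − 0.50)/0.021418 ≈ 2.0989.
p-value = 2·P(Z ≥ |z|) with z = 2.0989 → 0.0358.

p-value = 0.0358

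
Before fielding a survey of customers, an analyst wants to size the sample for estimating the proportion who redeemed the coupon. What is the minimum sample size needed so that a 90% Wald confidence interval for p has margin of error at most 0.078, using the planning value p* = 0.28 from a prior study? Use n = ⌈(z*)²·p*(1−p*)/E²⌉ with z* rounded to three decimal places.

z* = 1.645 at the 90% level.
p*(1−p*) = 0.2016.
(z*)²·p*(1−p*)/E² = 2.706025·0.2016/0.006084 = 89.667.
Rounding up, n = 90.

n = 90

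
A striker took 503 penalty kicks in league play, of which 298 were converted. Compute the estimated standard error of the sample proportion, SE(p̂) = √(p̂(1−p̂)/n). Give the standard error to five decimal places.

SE = 0.02191

p̂ = 298/503 = 0.59245.
p̂(1−p̂) = 0.241453.
Dividing by n and taking the root: √0.000480026 = 0.02191.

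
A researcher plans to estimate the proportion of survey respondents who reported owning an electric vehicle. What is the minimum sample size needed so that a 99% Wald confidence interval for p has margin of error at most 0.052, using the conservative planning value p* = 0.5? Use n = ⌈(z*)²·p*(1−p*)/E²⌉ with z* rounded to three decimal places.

For 99% confidence, z* = 2.576.
p*(1−p*) = 0.2500.
(z*)²·p*(1−p*)/E² = 6.635776·0.2500/0.002704 = 613.515.
⌈613.515⌉ = 614.

n = 614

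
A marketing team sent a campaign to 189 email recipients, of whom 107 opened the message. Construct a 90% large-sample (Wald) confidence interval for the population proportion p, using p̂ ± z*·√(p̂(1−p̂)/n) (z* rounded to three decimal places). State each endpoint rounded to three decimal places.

(0.507, 0.625)

With x = 107 successes in n = 189, p̂ = 0.56614.
SE = √(p̂(1−p̂)/n) = √(0.245626/189) = 0.036050.
For 90% confidence, z* = 1.645.
Margin of error: 1.645 × 0.036050 = 0.05930.
CI: 0.56614 ± 0.05930 = (0.507, 0.625).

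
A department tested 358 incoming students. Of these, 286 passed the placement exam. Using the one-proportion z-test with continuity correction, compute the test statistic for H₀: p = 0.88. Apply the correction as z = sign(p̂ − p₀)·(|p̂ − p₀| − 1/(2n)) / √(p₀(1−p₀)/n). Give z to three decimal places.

z = -4.642

The sample proportion is 286/358 = 0.79888. p̂ − p₀ = -0.081117.
Continuity correction 1/(2n) = 1/716 = 0.001397.
Corrected numerator: |-0.081117| − 0.001397 = 0.079720.
Under H₀, SE = √(p₀(1−p₀)/n) = √(0.88·0.12/358) = √0.000294972 = 0.017175.
z = −0.079720/0.017175 = -4.642.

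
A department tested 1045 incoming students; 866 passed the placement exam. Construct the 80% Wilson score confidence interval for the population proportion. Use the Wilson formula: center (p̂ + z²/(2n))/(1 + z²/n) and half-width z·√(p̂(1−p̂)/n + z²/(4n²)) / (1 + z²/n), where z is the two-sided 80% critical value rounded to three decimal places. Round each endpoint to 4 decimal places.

(0.8133, 0.8431)

p̂ = 866/1045 = 0.82871; z = 1.282, so z² = 1.643524.
Denominator 1 + z²/n = 1 + 1.643524/1045 = 1.001573.
Center = (0.82871 + 0.000786)/1.001573 = 0.82819.
Radicand: p̂(1−p̂)/n + z²/(4n²) = 0.000135838 + 0.000000376 = 0.000136214.
Half-width = 1.282·√0.000136214/1.001573 = 0.01494.
Interval: 0.82819 ± 0.01494 → (0.8133, 0.8431).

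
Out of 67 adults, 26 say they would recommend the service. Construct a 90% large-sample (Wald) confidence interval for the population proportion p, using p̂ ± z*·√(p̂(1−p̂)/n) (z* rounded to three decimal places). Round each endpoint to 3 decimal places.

(0.290, 0.486)

p̂ = 26/67 = 0.38806.
SE = √(p̂(1−p̂)/n) = √(0.237469/67) = 0.059534.
z* = 1.645 at the 90% level.
Margin of error: 1.645 × 0.059534 = 0.09793.
Interval: 0.38806 ± 0.09793 → (0.290, 0.486).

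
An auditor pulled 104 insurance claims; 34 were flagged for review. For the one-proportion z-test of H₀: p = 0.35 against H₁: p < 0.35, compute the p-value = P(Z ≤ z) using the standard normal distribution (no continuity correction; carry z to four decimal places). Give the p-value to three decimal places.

Sample proportion p̂ = 34/104 = 0.32692.
SE₀ = √(0.35·0.65/104) = 0.046771.
Test statistic (full precision, shown to 4 dp): z = (34/104 − 0.35)/SE₀ ≈ -0.4934.
From the standard normal, P(Z ≤ z) = 0.311.

p-value = 0.311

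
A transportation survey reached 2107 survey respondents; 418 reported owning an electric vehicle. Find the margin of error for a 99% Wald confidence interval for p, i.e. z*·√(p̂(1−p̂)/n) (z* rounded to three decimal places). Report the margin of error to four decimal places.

ME = 0.0224

The sample proportion is 418/2107 = 0.19839.
Standard error of p̂: √(0.159029/2107) = √0.000075477 = 0.008688.
The 99% critical value is z* = 2.576.
So ME = 0.0224.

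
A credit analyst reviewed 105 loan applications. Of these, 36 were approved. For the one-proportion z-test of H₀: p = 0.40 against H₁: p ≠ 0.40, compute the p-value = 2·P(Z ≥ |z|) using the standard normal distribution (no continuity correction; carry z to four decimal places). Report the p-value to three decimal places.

The sample proportion is 36/105 = 0.34286.
Null standard error: √(0.40·0.60/105) = √0.002285714 = 0.047809.
Test statistic (full precision, shown to 4 dp): z = (36/105 − 0.40)/SE₀ ≈ -1.1952.
p-value = 2·P(Z ≥ |z|) with z = -1.1952 → 0.232.

p-value = 0.232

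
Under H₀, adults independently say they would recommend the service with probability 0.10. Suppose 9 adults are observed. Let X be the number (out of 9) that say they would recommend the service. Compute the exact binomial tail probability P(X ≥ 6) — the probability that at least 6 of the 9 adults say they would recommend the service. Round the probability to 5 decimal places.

X ~ Binomial(n=9, p=0.10).
P(X ≥ 6) = C(9,6)·0.10^6·0.90^3 + C(9,7)·0.10^7·0.90^2 + C(9,8)·0.10^8·0.90^1 + C(9,9)·0.10^9·0.90^0.
= 0.000061 + 0.000003 + 0.000000 + 0.000000 = 0.00006.

P = 0.00006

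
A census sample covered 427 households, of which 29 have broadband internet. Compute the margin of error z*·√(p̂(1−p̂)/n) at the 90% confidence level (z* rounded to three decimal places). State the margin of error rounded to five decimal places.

Sample proportion p̂ = 29/427 = 0.06792.
SE = √(p̂(1−p̂)/n) = √(0.063303/427) = 0.012176.
The 90% critical value is z* = 1.645.
So ME = 0.02003.

ME = 0.02003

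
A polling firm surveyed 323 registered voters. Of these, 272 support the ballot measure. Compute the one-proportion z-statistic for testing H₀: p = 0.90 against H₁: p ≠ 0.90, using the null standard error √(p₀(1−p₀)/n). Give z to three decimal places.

z = -3.468

p̂ = 272/323 = 0.84211.
Under H₀, SE = √(p₀(1−p₀)/n) = √(0.90·0.10/323) = √0.000278638 = 0.016692.
z = (0.84211 − 0.90)/0.016692 = -0.05789/0.016692 = -3.468.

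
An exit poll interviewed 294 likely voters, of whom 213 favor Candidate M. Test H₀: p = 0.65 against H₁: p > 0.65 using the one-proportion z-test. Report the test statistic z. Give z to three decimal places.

p̂ = 213/294 = 0.72449.
SE₀ = √(0.65·0.35/294) = 0.027817.
z = (0.72449 − 0.65)/0.027817 = 0.07449/0.027817 = 2.678.

z = 2.678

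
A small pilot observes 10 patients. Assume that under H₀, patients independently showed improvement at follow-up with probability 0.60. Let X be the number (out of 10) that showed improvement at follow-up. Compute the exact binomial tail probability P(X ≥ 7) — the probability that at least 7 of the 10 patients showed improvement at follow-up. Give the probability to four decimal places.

X is binomial with n = 10 and p = 0.60.
P(X ≥ 7) = C(10,7)·0.60^7·0.40^3 + C(10,8)·0.60^8·0.40^2 + C(10,9)·0.60^9·0.40^1 + C(10,10)·0.60^10·0.40^0.
= 0.214991 + 0.120932 + 0.040311 + 0.006047 = 0.3823.

P = 0.3823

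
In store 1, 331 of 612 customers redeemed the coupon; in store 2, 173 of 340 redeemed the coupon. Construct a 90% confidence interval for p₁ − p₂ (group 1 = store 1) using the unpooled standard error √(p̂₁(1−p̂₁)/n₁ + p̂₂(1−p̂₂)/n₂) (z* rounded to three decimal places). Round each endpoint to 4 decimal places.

p̂₁ = 331/612 = 0.54085, p̂₂ = 173/340 = 0.50882; p̂₁ − p̂₂ = 0.03203.
SE = √(0.000405770 + 0.000735065) = √0.001140835 = 0.033776.
For 90% confidence, z* = 1.645. Margin = 1.645·0.033776 = 0.05556.
So the interval runs from -0.0235 to 0.0876.

(-0.0235, 0.0876)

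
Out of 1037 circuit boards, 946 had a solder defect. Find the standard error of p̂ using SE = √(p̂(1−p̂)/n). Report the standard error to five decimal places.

SE = 0.00879

The sample proportion is 946/1037 = 0.91225.
p̂(1−p̂) = 0.080050.
SE = √(0.080050/1037) = √0.000077194 = 0.00879.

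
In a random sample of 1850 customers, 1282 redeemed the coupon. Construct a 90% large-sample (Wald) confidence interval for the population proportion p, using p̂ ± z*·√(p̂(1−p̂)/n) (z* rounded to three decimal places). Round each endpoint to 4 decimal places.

Sample proportion p̂ = 1282/1850 = 0.69297.
SE(p̂) = √(0.69297·0.30703/1850) = 0.010724.
z* = 1.645 at the 90% level.
Margin of error: 1.645 × 0.010724 = 0.01764.
CI: 0.69297 ± 0.01764 = (0.6753, 0.7106).

(0.6753, 0.7106)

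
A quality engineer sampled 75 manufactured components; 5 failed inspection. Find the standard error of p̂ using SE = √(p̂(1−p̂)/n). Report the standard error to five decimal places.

p̂ = 5/75 = 0.06667.
p̂(1−p̂) = 0.062225.
SE = √(0.062225/75) = √0.000829667 = 0.02880.

SE = 0.02880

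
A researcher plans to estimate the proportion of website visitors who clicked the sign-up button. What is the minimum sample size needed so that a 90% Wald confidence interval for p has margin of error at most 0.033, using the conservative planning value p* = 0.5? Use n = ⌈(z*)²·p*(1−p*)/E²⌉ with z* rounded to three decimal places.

The 90% critical value is z* = 1.645.
p*(1−p*) = 0.2500.
Required n before rounding: 2.706025 × 0.2500 / 0.033² = 621.218.
Rounding up, n = 622.

n = 622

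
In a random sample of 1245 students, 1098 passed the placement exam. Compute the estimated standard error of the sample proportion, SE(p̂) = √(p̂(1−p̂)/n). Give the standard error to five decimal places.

SE = 0.00915

p̂ = 1098/1245 = 0.88193.
p̂(1−p̂) = 0.104129.
SE = √(0.104129/1245) = √0.000083638 = 0.00915.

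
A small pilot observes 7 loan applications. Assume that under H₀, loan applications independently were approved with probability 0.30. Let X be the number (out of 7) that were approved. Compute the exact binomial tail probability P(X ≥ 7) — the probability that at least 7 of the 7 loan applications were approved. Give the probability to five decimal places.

P = 0.00022

X is binomial with n = 7 and p = 0.30.
P(X ≥ 7) = C(7,7)·0.30^7·0.70^0.
= 0.000219 = 0.00022.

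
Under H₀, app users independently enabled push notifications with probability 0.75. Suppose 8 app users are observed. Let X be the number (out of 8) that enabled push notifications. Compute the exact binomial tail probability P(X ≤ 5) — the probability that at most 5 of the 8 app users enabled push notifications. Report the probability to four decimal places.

P = 0.3215

X ~ Binomial(n=8, p=0.75).
P(X ≤ 5) = Σ_{j=0}^{5} C(8,j)·0.75^j·0.25^{8−j}.
= 0.000015 + 0.000366 + 0.003845 + 0.023071 + 0.086517 + 0.207642 = 0.3215.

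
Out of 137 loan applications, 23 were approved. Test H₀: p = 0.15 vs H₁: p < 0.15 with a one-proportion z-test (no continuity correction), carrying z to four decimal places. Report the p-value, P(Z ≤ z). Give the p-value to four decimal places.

p̂ = 23/137 = 0.16788.
Null standard error: √(0.15·0.85/137) = √0.000930657 = 0.030507.
z = (p̂ − p₀)/SE = (23/137 − 0.15)/0.030507 ≈ 0.5862.
p-value = P(Z ≤ z) with z = 0.5862 → 0.7211.

p-value = 0.7211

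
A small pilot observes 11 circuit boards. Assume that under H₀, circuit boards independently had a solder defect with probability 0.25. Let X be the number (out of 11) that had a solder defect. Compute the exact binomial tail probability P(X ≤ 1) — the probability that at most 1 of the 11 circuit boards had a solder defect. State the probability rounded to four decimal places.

P = 0.1971

X ~ Binomial(n=11, p=0.25).
P(X ≤ 1) = C(11,0)·0.25^0·0.75^11 + C(11,1)·0.25^1·0.75^10.
= 0.042235 + 0.154862 = 0.1971.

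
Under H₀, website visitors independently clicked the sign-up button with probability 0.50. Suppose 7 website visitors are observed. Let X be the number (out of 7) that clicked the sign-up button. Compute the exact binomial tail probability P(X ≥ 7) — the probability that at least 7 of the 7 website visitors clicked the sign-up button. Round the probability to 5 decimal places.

P = 0.00781

X ~ Binomial(n=7, p=0.50).
P(X ≥ 7) = C(7,7)·0.50^7·0.50^0.
= 0.007812 = 0.00781.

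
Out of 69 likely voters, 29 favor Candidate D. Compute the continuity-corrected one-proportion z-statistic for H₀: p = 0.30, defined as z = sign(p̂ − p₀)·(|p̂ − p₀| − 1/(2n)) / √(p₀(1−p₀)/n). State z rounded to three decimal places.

The sample proportion is 29/69 = 0.42029. p̂ − p₀ = 0.120290.
Continuity correction 1/(2n) = 1/138 = 0.007246.
Corrected numerator: |0.120290| − 0.007246 = 0.113044.
SE₀ = √(0.30·0.70/69) = 0.055168.
z = +0.113044/0.055168 = 2.049.

z = 2.049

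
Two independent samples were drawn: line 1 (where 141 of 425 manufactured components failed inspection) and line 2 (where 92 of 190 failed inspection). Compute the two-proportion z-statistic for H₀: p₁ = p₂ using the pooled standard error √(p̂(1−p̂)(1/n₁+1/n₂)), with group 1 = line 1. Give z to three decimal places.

Sample proportions: p̂₁ = 141/425 = 0.33176 and p̂₂ = 92/190 = 0.48421.
Pooling: p̂ = 233/615 = 0.37886.
SE = √[p̂(1−p̂)(1/n₁+1/n₂)] = √[0.37886·0.62114·(1/425+1/190)] ≈ 0.042335.
z = -0.15245/0.042335 = -3.601.

z = -3.601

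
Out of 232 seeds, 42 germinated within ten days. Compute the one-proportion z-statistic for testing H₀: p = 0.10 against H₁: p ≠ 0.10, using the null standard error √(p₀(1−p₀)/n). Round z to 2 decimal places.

z = 4.11

The sample proportion is 42/232 = 0.18103.
SE₀ = √(0.10·0.90/232) = 0.019696.
z = (0.18103 − 0.10)/0.019696 = 0.08103/0.019696 = 4.11.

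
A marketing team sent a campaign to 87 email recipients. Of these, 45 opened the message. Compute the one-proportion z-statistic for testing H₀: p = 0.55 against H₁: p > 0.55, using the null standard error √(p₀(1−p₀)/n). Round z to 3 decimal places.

With x = 45 successes in n = 87, p̂ = 0.51724.
SE₀ = √(0.55·0.45/87) = 0.053337.
Test statistic: z = -0.03276/0.053337 = -0.614.

z = -0.614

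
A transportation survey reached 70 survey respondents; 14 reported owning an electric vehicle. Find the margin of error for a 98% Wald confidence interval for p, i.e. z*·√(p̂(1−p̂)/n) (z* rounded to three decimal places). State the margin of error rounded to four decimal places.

With x = 14 successes in n = 70, p̂ = 0.20000.
SE = √(p̂(1−p̂)/n) = √(0.160000/70) = 0.047809.
For 98% confidence, z* = 2.326.
ME = 2.326·0.047809 = 0.1112.

ME = 0.1112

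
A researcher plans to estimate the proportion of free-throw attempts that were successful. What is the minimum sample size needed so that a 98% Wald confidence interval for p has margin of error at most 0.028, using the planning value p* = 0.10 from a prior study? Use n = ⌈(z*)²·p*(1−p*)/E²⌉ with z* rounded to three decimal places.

z* = 2.326 at the 98% level.
p*(1−p*) = 0.0900.
(z*)²·p*(1−p*)/E² = 5.410276·0.0900/0.000784 = 621.078.
Rounding up, n = 622.

n = 622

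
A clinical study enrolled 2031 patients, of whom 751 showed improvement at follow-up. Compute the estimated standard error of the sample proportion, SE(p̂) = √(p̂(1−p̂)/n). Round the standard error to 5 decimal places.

SE = 0.01071

Sample proportion p̂ = 751/2031 = 0.36977.
p̂(1−p̂) = 0.36977·0.63023 = 0.233040.
SE = √(0.233040/2031) = √0.000114742 = 0.01071.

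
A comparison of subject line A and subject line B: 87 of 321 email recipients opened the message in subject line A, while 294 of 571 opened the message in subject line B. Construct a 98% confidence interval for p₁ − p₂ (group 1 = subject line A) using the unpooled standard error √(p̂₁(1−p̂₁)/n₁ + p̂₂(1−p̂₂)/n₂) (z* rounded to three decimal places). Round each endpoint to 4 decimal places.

(-0.3193, -0.1684)

p̂₁ = 0.27103, p̂₂ = 0.51489, so the observed difference is -0.24386.
SE = √(0.000615489 + 0.000437440) = √0.001052929 = 0.032449.
z* = 2.326 at the 98% level. Margin = 2.326·0.032449 = 0.07548.
Interval: -0.24386 ± 0.07548 → (-0.3193, -0.1684).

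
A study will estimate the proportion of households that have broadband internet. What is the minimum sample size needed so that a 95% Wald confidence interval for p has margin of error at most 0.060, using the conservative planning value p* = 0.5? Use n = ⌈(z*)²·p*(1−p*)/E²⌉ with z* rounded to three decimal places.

n = 267

z* = 1.960 at the 95% level.
p*(1−p*) = 0.2500.
(z*)²·p*(1−p*)/E² = 3.841600·0.2500/0.003600 = 266.778.
⌈266.778⌉ = 267.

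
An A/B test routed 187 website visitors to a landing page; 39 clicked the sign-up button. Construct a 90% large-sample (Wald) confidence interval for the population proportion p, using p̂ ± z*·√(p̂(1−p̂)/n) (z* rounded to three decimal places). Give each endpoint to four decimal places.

Sample proportion p̂ = 39/187 = 0.20856.
Standard error of p̂: √(0.165060/187) = √0.000882676 = 0.029710.
The 90% critical value is z* = 1.645.
Margin of error: 1.645 × 0.029710 = 0.04887.
So the interval runs from 0.1597 to 0.2574.

(0.1597, 0.2574)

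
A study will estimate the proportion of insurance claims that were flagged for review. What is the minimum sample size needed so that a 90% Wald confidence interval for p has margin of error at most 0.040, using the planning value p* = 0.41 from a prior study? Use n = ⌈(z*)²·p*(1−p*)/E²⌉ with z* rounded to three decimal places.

z* = 1.645 at the 90% level.
p*(1−p*) = 0.2419.
(z*)²·p*(1−p*)/E² = 2.706025·0.2419/0.001600 = 409.117.
⌈409.117⌉ = 410.

n = 410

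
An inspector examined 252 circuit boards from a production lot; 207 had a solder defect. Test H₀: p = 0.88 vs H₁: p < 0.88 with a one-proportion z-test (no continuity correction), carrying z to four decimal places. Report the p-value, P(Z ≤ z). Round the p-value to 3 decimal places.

p-value = 0.002

Sample proportion p̂ = 207/252 = 0.82143.
SE₀ = √(0.88·0.12/252) = 0.020471.
z = (p̂ − p₀)/SE = (207/252 − 0.88)/0.020471 ≈ -2.8612.
p-value = P(Z ≤ z) with z = -2.8612 → 0.002.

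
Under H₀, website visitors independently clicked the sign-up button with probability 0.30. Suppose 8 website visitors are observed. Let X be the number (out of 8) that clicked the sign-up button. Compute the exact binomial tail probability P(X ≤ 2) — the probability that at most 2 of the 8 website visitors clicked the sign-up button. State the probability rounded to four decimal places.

X ~ Binomial(n=8, p=0.30).
P(X ≤ 2) = C(8,0)·0.30^0·0.70^8 + C(8,1)·0.30^1·0.70^7 + C(8,2)·0.30^2·0.70^6.
= 0.057648 + 0.197650 + 0.296475 = 0.5518.

P = 0.5518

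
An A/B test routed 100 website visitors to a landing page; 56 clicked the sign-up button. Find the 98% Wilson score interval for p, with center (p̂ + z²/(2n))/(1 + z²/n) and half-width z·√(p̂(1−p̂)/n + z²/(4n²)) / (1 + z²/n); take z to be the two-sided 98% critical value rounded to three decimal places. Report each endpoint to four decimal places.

Here p̂ = 56/100 = 0.56000 and z = 2.326 (z² = 5.410276).
1 + z²/n = 1.054103.
Center = (0.56000 + 0.027051)/1.054103 = 0.55692.
Radicand: p̂(1−p̂)/n + z²/(4n²) = 0.002464000 + 0.000135257 = 0.002599257.
Half-width = 2.326·√0.002599257/1.054103 = 0.11250.
CI: 0.55692 ± 0.11250 = (0.4444, 0.6694).

(0.4444, 0.6694)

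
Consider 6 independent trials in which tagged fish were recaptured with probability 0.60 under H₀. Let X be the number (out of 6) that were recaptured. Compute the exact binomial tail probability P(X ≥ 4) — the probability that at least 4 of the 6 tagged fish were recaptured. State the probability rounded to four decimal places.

P = 0.5443

X is binomial with n = 6 and p = 0.60.
P(X ≥ 4) = C(6,4)·0.60^4·0.40^2 + C(6,5)·0.60^5·0.40^1 + C(6,6)·0.60^6·0.40^0.
= 0.311040 + 0.186624 + 0.046656 = 0.5443.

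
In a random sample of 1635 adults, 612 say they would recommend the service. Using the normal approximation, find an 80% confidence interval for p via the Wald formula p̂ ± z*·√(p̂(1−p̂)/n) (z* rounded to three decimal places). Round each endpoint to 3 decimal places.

(0.359, 0.390)

The sample proportion is 612/1635 = 0.37431.
SE = √(p̂(1−p̂)/n) = √(0.234203/1635) = 0.011968.
For 80% confidence, z* = 1.282.
Margin = 1.282·0.011968 = 0.01534.
CI: 0.37431 ± 0.01534 = (0.359, 0.390).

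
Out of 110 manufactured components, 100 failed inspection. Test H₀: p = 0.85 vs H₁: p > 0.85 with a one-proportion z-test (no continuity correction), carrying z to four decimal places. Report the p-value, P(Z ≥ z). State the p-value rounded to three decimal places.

The sample proportion is 100/110 = 0.90909.
Under H₀, SE = √(p₀(1−p₀)/n) = √(0.85·0.15/110) = √0.001159091 = 0.034045.
z = (p̂ − p₀)/SE = (100/110 − 0.85)/0.034045 ≈ 1.7356.
From the standard normal, P(Z ≥ z) = 0.041.

p-value = 0.041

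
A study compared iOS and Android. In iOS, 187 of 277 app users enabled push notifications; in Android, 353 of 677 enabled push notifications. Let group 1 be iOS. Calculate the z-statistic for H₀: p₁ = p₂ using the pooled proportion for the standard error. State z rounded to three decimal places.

Sample proportions: p̂₁ = 187/277 = 0.67509 and p̂₂ = 353/677 = 0.52142.
Pooling: p̂ = 540/954 = 0.56604.
SE = √[p̂(1−p̂)(1/n₁+1/n₂)] = √[0.56604·0.43396·(1/277+1/677)] ≈ 0.035350.
z = 0.15367/0.035350 = 4.347.

z = 4.347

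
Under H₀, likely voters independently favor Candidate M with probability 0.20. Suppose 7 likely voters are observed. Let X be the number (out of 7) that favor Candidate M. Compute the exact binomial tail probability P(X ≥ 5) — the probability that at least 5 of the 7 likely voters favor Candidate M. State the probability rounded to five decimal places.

P = 0.00467

X ~ Binomial(n=7, p=0.20).
P(X ≥ 5) = C(7,5)·0.20^5·0.80^2 + C(7,6)·0.20^6·0.80^1 + C(7,7)·0.20^7·0.80^0.
= 0.004301 + 0.000358 + 0.000013 = 0.00467.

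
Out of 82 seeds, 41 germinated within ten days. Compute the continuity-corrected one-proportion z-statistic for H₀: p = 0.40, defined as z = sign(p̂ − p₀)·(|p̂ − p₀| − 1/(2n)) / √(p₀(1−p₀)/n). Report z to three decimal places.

z = 1.736

The sample proportion is 41/82 = 0.50000. p̂ − p₀ = 0.100000.
Continuity correction 1/(2n) = 1/164 = 0.006098.
Corrected numerator: |0.100000| − 0.006098 = 0.093902.
Under H₀, SE = √(p₀(1−p₀)/n) = √(0.40·0.60/82) = √0.002926829 = 0.054100.
z = +0.093902/0.054100 = 1.736.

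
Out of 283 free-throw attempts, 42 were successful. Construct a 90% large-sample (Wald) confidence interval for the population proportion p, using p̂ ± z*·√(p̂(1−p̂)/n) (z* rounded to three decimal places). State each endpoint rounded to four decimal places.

Sample proportion p̂ = 42/283 = 0.14841.
SE(p̂) = √(0.14841·0.85159/283) = 0.021133.
The 90% critical value is z* = 1.645.
Margin of error: 1.645 × 0.021133 = 0.03476.
So the interval runs from 0.1136 to 0.1832.

(0.1136, 0.1832)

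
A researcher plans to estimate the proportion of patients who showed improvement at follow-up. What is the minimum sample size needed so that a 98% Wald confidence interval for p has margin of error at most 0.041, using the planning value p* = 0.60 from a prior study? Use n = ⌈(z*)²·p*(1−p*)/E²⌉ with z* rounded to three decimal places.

n = 773

For 98% confidence, z* = 2.326.
p*(1−p*) = 0.60·0.40 = 0.2400.
(z*)²·p*(1−p*)/E² = 5.410276·0.2400/0.001681 = 772.437.
⌈772.437⌉ = 773.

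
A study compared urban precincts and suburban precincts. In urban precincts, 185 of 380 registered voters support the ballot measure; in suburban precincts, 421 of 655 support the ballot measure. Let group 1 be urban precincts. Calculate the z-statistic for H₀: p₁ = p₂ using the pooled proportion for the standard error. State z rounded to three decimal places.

Sample proportions: p̂₁ = 185/380 = 0.48684 and p̂₂ = 421/655 = 0.64275.
Pooling: p̂ = 606/1035 = 0.58551.
SE = √[p̂(1−p̂)(1/n₁+1/n₂)] = √[0.58551·0.41449·(1/380+1/655)] ≈ 0.031767.
z = -0.15591/0.031767 = -4.908.

z = -4.908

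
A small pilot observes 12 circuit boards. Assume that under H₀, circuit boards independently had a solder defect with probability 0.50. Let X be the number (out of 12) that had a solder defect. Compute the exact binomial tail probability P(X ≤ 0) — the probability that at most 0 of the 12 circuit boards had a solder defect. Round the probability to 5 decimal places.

P = 0.00024

X ~ Binomial(n=12, p=0.50).
P(X ≤ 0) = C(12,0)·0.50^0·0.50^12.
= 0.000244 = 0.00024.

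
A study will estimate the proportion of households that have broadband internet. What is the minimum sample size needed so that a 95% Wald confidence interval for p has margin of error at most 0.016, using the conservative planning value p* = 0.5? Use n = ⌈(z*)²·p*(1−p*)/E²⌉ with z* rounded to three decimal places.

n = 3752

For 95% confidence, z* = 1.960.
p*(1−p*) = 0.2500.
Required n before rounding: 3.841600 × 0.2500 / 0.016² = 3751.562.
⌈3751.562⌉ = 3752.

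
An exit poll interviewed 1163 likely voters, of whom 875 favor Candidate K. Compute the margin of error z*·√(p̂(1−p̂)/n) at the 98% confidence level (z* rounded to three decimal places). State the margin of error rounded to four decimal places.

Sample proportion p̂ = 875/1163 = 0.75236.
Standard error of p̂: √(0.186312/1163) = √0.000160200 = 0.012657.
The 98% critical value is z* = 2.326.
Margin of error = z*·SE = 2.326 × 0.012657 = 0.0294.

ME = 0.0294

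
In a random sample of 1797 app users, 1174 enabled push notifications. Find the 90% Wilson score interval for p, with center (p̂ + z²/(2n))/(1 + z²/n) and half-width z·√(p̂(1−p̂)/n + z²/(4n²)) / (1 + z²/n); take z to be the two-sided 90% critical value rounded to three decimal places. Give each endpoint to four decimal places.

(0.6346, 0.6715)

p̂ = 1174/1797 = 0.65331; z = 1.645, so z² = 2.706025.
Denominator 1 + z²/n = 1 + 2.706025/1797 = 1.001506.
Adjusted center: (0.65331 + z²/(2n))/1.001506 = 0.65308.
Radicand: p̂(1−p̂)/n + z²/(4n²) = 0.000126041 + 0.000000209 = 0.000126250.
Half-width = 1.645·√0.000126250/1.001506 = 0.01846.
Interval: 0.65308 ± 0.01846 → (0.6346, 0.6715).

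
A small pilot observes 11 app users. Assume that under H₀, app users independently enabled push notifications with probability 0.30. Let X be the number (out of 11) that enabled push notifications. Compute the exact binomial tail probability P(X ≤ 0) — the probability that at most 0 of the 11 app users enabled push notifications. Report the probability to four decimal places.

X is binomial with n = 11 and p = 0.30.
P(X ≤ 0) = C(11,0)·0.30^0·0.70^11.
= 0.019773 = 0.0198.

P = 0.0198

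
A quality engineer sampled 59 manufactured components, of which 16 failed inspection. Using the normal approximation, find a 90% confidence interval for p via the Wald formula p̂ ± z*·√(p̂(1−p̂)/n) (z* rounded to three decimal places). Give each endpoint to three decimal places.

(0.176, 0.366)

p̂ = 16/59 = 0.27119.
SE = √(p̂(1−p̂)/n) = √(0.197644/59) = 0.057878.
The 90% critical value is z* = 1.645.
Margin of error: 1.645 × 0.057878 = 0.09521.
Interval: 0.27119 ± 0.09521 → (0.176, 0.366).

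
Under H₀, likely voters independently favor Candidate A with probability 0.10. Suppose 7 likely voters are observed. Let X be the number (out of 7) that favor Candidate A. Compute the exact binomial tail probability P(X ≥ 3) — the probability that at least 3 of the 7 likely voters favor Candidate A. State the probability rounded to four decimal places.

X is binomial with n = 7 and p = 0.10.
P(X ≥ 3) = Σ_{j=3}^{7} C(7,j)·0.10^j·0.90^{7−j}.
= 0.022964 + 0.002552 + 0.000170 + 0.000006 + 0.000000 = 0.0257.

P = 0.0257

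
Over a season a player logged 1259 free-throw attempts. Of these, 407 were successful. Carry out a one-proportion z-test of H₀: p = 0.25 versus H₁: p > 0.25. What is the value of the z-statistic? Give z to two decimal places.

The sample proportion is 407/1259 = 0.32327.
Null standard error: √(0.25·0.75/1259) = √0.000148928 = 0.012204.
Test statistic: z = 0.07327/0.012204 = 6.00.

z = 6.00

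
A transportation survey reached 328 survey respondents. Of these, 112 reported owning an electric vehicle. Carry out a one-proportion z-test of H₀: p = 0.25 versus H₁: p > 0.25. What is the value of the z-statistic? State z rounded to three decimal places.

The sample proportion is 112/328 = 0.34146.
Under H₀, SE = √(p₀(1−p₀)/n) = √(0.25·0.75/328) = √0.000571646 = 0.023909.
Test statistic: z = 0.09146/0.023909 = 3.825.

z = 3.825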